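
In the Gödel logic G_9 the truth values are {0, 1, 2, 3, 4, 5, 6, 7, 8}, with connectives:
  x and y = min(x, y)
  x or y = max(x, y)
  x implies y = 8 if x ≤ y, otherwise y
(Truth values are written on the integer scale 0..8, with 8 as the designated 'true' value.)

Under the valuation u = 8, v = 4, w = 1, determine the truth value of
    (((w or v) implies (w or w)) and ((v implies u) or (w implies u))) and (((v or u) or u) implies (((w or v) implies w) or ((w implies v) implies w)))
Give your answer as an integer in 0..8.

1

w or v = 1 or 4 = 4
w or w = 1 or 1 = 1
(w or v) implies (w or w) = 4 implies 1 = 1
v implies u = 4 implies 8 = 8
w implies u = 1 implies 8 = 8
(v implies u) or (w implies u) = 8 or 8 = 8
((w or v) implies (w or w)) and ((v implies u) or (w implies u)) = 1 and 8 = 1
v or u = 4 or 8 = 8
(v or u) or u = 8 or 8 = 8
w or v = 1 or 4 = 4
(w or v) implies w = 4 implies 1 = 1
w implies v = 1 implies 4 = 8
(w implies v) implies w = 8 implies 1 = 1
((w or v) implies w) or ((w implies v) implies w) = 1 or 1 = 1
((v or u) or u) implies (((w or v) implies w) or ((w implies v) implies w)) = 8 implies 1 = 1
(((w or v) implies (w or w)) and ((v implies u) or (w implies u))) and (((v or u) or u) implies (((w or v) implies w) or ((w implies v) implies w))) = 1 and 1 = 1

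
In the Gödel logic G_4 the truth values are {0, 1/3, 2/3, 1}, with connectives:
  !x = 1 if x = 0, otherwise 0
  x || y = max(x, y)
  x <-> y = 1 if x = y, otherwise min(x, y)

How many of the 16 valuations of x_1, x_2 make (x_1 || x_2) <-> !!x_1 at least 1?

7

x_1 = 0, x_2 = 0 ↦ 1  ≥
x_1 = 0, x_2 = 1/3 ↦ 0  <
x_1 = 0, x_2 = 2/3 ↦ 0  <
x_1 = 0, x_2 = 1 ↦ 0  <
x_1 = 1/3, x_2 = 0 ↦ 1/3  <
x_1 = 1/3, x_2 = 1/3 ↦ 1/3  <
x_1 = 1/3, x_2 = 2/3 ↦ 2/3  <
x_1 = 1/3, x_2 = 1 ↦ 1  ≥
x_1 = 2/3, x_2 = 0 ↦ 2/3  <
x_1 = 2/3, x_2 = 1/3 ↦ 2/3  <
x_1 = 2/3, x_2 = 2/3 ↦ 2/3  <
x_1 = 2/3, x_2 = 1 ↦ 1  ≥
x_1 = 1, x_2 = 0 ↦ 1  ≥
x_1 = 1, x_2 = 1/3 ↦ 1  ≥
x_1 = 1, x_2 = 2/3 ↦ 1  ≥
x_1 = 1, x_2 = 1 ↦ 1  ≥
So 7 of the 16 assignments meet the threshold.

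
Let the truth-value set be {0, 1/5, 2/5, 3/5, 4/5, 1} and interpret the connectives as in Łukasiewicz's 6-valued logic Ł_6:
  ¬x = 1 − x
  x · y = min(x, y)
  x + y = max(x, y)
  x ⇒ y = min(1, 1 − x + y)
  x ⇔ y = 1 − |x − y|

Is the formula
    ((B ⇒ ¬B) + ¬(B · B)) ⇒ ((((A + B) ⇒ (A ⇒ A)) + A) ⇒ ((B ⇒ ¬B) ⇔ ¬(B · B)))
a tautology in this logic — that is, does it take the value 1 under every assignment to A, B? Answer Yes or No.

No

Counterexample: take A = 0, B = 1/5.
¬B = ¬1/5 = 4/5
B ⇒ ¬B = 1/5 ⇒ 4/5 = 1
B · B = 1/5 · 1/5 = 1/5
¬(B · B) = ¬1/5 = 4/5
(B ⇒ ¬B) + ¬(B · B) = 1 + 4/5 = 1
A + B = 0 + 1/5 = 1/5
A ⇒ A = 0 ⇒ 0 = 1
(A + B) ⇒ (A ⇒ A) = 1/5 ⇒ 1 = 1
((A + B) ⇒ (A ⇒ A)) + A = 1 + 0 = 1
¬B = ¬1/5 = 4/5
B ⇒ ¬B = 1/5 ⇒ 4/5 = 1
B · B = 1/5 · 1/5 = 1/5
¬(B · B) = ¬1/5 = 4/5
(B ⇒ ¬B) ⇔ ¬(B · B) = 1 ⇔ 4/5 = 4/5
(((A + B) ⇒ (A ⇒ A)) + A) ⇒ ((B ⇒ ¬B) ⇔ ¬(B · B)) = 1 ⇒ 4/5 = 4/5
((B ⇒ ¬B) + ¬(B · B)) ⇒ ((((A + B) ⇒ (A ⇒ A)) + A) ⇒ ((B ⇒ ¬B) ⇔ ¬(B · B))) = 1 ⇒ 4/5 = 4/5
This gives 4/5 ≠ 1.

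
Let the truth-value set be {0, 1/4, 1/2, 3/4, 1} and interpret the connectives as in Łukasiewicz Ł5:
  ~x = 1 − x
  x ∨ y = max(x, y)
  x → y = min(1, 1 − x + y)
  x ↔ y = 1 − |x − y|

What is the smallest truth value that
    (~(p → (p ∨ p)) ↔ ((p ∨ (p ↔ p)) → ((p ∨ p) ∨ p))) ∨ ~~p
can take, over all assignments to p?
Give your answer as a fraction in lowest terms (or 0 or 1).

1/2

Take p = 1/2:
p ∨ p = 1/2 ∨ 1/2 = 1/2
p → (p ∨ p) = 1/2 → 1/2 = 1
~(p → (p ∨ p)) = ~1 = 0
p ↔ p = 1/2 ↔ 1/2 = 1
p ∨ (p ↔ p) = 1/2 ∨ 1 = 1
p ∨ p = 1/2 ∨ 1/2 = 1/2
(p ∨ p) ∨ p = 1/2 ∨ 1/2 = 1/2
(p ∨ (p ↔ p)) → ((p ∨ p) ∨ p) = 1 → 1/2 = 1/2
~(p → (p ∨ p)) ↔ ((p ∨ (p ↔ p)) → ((p ∨ p) ∨ p)) = 0 ↔ 1/2 = 1/2
~p = ~1/2 = 1/2
~~p = ~1/2 = 1/2
(~(p → (p ∨ p)) ↔ ((p ∨ (p ↔ p)) → ((p ∨ p) ∨ p))) ∨ ~~p = 1/2 ∨ 1/2 = 1/2
No assignment yields a value below 1/2, so this is the minimum.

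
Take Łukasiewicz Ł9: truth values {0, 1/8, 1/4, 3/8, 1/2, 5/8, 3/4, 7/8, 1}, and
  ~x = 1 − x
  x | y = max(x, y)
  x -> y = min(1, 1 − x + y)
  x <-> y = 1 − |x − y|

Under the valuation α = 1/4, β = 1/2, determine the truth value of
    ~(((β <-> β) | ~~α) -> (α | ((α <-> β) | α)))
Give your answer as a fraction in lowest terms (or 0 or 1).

1/4

β <-> β = 1/2 <-> 1/2 = 1
~α = ~1/4 = 3/4
~~α = ~3/4 = 1/4
(β <-> β) | ~~α = 1 | 1/4 = 1
α <-> β = 1/4 <-> 1/2 = 3/4
(α <-> β) | α = 3/4 | 1/4 = 3/4
α | ((α <-> β) | α) = 1/4 | 3/4 = 3/4
((β <-> β) | ~~α) -> (α | ((α <-> β) | α)) = 1 -> 3/4 = 3/4
~(((β <-> β) | ~~α) -> (α | ((α <-> β) | α))) = ~3/4 = 1/4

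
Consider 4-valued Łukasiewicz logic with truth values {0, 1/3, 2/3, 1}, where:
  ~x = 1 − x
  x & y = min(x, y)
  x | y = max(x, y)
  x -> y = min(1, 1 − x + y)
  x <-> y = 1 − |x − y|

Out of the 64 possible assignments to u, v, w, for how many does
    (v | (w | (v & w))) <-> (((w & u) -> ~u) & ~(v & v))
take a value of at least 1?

6

value 1: 6 assignments (counts)
value 2/3: 29 assignments
value 1/3: 6 assignments
value 0: 23 assignments
So 6 of the 64 assignments meet the threshold.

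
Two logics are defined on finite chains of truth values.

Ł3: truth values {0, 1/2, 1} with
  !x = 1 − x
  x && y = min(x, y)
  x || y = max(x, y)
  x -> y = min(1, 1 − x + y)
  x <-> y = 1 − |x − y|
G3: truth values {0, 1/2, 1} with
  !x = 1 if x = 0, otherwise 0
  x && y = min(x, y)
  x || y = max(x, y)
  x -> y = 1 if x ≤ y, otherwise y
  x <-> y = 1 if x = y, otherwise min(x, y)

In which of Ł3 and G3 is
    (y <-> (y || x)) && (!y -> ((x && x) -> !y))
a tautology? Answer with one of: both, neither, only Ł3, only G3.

In Ł3: at x = 1/2, y = 0 the value is 1/2 — not a tautology.
In G3: at x = 1/2, y = 0 the value is 0 — not a tautology.

neither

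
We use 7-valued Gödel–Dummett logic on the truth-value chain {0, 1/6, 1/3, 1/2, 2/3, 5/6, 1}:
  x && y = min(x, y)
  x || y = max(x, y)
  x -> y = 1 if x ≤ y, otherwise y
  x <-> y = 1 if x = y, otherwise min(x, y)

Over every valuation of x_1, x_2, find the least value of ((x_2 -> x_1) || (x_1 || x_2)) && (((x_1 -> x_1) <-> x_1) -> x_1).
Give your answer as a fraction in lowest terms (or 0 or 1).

1/6

Take x_1 = 0, x_2 = 1/6:
x_2 -> x_1 = 1/6 -> 0 = 0
x_1 || x_2 = 0 || 1/6 = 1/6
(x_2 -> x_1) || (x_1 || x_2) = 0 || 1/6 = 1/6
x_1 -> x_1 = 0 -> 0 = 1
(x_1 -> x_1) <-> x_1 = 1 <-> 0 = 0
((x_1 -> x_1) <-> x_1) -> x_1 = 0 -> 0 = 1
((x_2 -> x_1) || (x_1 || x_2)) && (((x_1 -> x_1) <-> x_1) -> x_1) = 1/6 && 1 = 1/6
No assignment yields a value below 1/6, so this is the minimum.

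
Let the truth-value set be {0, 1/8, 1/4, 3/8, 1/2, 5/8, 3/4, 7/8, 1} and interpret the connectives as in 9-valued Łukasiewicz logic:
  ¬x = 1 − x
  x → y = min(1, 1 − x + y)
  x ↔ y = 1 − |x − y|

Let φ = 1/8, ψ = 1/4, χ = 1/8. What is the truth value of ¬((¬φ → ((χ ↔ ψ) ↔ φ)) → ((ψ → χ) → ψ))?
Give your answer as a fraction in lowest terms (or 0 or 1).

0

¬φ = ¬1/8 = 7/8
χ ↔ ψ = 1/8 ↔ 1/4 = 7/8
(χ ↔ ψ) ↔ φ = 7/8 ↔ 1/8 = 1/4
¬φ → ((χ ↔ ψ) ↔ φ) = 7/8 → 1/4 = 3/8
ψ → χ = 1/4 → 1/8 = 7/8
(ψ → χ) → ψ = 7/8 → 1/4 = 3/8
(¬φ → ((χ ↔ ψ) ↔ φ)) → ((ψ → χ) → ψ) = 3/8 → 3/8 = 1
¬((¬φ → ((χ ↔ ψ) ↔ φ)) → ((ψ → χ) → ψ)) = ¬1 = 0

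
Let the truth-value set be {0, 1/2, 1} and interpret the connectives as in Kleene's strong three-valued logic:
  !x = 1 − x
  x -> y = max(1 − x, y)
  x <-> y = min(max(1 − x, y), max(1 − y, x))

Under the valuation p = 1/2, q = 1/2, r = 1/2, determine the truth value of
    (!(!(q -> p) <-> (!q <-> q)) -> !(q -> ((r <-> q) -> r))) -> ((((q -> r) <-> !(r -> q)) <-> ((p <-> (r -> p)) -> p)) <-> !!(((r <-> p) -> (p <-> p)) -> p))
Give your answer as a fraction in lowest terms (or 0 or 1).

1/2

q -> p = 1/2 -> 1/2 = 1/2
!(q -> p) = !1/2 = 1/2
!q = !1/2 = 1/2
!q <-> q = 1/2 <-> 1/2 = 1/2
!(q -> p) <-> (!q <-> q) = 1/2 <-> 1/2 = 1/2
!(!(q -> p) <-> (!q <-> q)) = !1/2 = 1/2
r <-> q = 1/2 <-> 1/2 = 1/2
(r <-> q) -> r = 1/2 -> 1/2 = 1/2
q -> ((r <-> q) -> r) = 1/2 -> 1/2 = 1/2
!(q -> ((r <-> q) -> r)) = !1/2 = 1/2
!(!(q -> p) <-> (!q <-> q)) -> !(q -> ((r <-> q) -> r)) = 1/2 -> 1/2 = 1/2
q -> r = 1/2 -> 1/2 = 1/2
r -> q = 1/2 -> 1/2 = 1/2
!(r -> q) = !1/2 = 1/2
(q -> r) <-> !(r -> q) = 1/2 <-> 1/2 = 1/2
r -> p = 1/2 -> 1/2 = 1/2
p <-> (r -> p) = 1/2 <-> 1/2 = 1/2
(p <-> (r -> p)) -> p = 1/2 -> 1/2 = 1/2
((q -> r) <-> !(r -> q)) <-> ((p <-> (r -> p)) -> p) = 1/2 <-> 1/2 = 1/2
r <-> p = 1/2 <-> 1/2 = 1/2
p <-> p = 1/2 <-> 1/2 = 1/2
(r <-> p) -> (p <-> p) = 1/2 -> 1/2 = 1/2
((r <-> p) -> (p <-> p)) -> p = 1/2 -> 1/2 = 1/2
!(((r <-> p) -> (p <-> p)) -> p) = !1/2 = 1/2
!!(((r <-> p) -> (p <-> p)) -> p) = !1/2 = 1/2
(((q -> r) <-> !(r -> q)) <-> ((p <-> (r -> p)) -> p)) <-> !!(((r <-> p) -> (p <-> p)) -> p) = 1/2 <-> 1/2 = 1/2
(!(!(q -> p) <-> (!q <-> q)) -> !(q -> ((r <-> q) -> r))) -> ((((q -> r) <-> !(r -> q)) <-> ((p <-> (r -> p)) -> p)) <-> !!(((r <-> p) -> (p <-> p)) -> p)) = 1/2 -> 1/2 = 1/2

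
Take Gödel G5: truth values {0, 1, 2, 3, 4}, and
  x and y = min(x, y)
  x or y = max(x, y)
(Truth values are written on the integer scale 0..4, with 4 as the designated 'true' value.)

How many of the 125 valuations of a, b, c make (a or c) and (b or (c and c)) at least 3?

value 4: 29 assignments (counts)
value 3: 33 assignments (counts)
value 2: 31 assignments
value 1: 23 assignments
value 0: 9 assignments
So 62 of the 125 assignments meet the threshold.

62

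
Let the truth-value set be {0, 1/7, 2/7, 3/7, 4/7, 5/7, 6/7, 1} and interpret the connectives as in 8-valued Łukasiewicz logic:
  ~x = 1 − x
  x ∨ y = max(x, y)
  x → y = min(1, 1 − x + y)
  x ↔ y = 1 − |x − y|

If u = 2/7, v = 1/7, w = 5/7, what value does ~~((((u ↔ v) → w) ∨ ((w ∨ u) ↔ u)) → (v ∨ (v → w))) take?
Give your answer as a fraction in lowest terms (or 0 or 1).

1

u ↔ v = 2/7 ↔ 1/7 = 6/7
(u ↔ v) → w = 6/7 → 5/7 = 6/7
w ∨ u = 5/7 ∨ 2/7 = 5/7
(w ∨ u) ↔ u = 5/7 ↔ 2/7 = 4/7
((u ↔ v) → w) ∨ ((w ∨ u) ↔ u) = 6/7 ∨ 4/7 = 6/7
v → w = 1/7 → 5/7 = 1
v ∨ (v → w) = 1/7 ∨ 1 = 1
(((u ↔ v) → w) ∨ ((w ∨ u) ↔ u)) → (v ∨ (v → w)) = 6/7 → 1 = 1
~((((u ↔ v) → w) ∨ ((w ∨ u) ↔ u)) → (v ∨ (v → w))) = ~1 = 0
~~((((u ↔ v) → w) ∨ ((w ∨ u) ↔ u)) → (v ∨ (v → w))) = ~0 = 1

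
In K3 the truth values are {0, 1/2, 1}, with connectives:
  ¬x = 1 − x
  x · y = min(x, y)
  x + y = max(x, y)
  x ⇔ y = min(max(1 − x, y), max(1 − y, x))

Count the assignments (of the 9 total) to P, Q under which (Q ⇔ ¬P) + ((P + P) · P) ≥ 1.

P = 0, Q = 0 ↦ 0  <
P = 0, Q = 1/2 ↦ 1/2  <
P = 0, Q = 1 ↦ 1  ≥
P = 1/2, Q = 0 ↦ 1/2  <
P = 1/2, Q = 1/2 ↦ 1/2  <
P = 1/2, Q = 1 ↦ 1/2  <
P = 1, Q = 0 ↦ 1  ≥
P = 1, Q = 1/2 ↦ 1  ≥
P = 1, Q = 1 ↦ 1  ≥
So 4 of the 9 assignments meet the threshold.

4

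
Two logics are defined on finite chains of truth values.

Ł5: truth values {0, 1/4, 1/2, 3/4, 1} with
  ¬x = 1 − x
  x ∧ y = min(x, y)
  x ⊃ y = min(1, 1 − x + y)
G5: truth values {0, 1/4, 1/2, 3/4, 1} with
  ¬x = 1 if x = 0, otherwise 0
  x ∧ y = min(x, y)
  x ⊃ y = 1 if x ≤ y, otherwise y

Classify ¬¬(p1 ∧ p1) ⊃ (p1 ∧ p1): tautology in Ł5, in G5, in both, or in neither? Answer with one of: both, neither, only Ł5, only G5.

only Ł5

In Ł5: every assignment gives 1 — tautology.
In G5: at p1 = 1/4 the value is 1/4 — not a tautology.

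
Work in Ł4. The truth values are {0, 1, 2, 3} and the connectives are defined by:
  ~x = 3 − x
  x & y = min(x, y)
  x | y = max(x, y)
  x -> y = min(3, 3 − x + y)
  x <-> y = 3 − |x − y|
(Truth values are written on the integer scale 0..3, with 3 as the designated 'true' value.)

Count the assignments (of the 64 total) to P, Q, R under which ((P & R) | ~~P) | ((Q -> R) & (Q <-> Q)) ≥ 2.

value 3: 46 assignments (counts)
value 2: 12 assignments (counts)
value 1: 5 assignments
value 0: 1 assignment
So 58 of the 64 assignments meet the threshold.

58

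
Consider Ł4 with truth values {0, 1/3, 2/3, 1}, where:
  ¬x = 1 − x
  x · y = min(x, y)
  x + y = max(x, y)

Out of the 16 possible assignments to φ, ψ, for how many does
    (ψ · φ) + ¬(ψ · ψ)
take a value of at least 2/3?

φ = 0, ψ = 0 ↦ 1  ≥
φ = 0, ψ = 1/3 ↦ 2/3  ≥
φ = 0, ψ = 2/3 ↦ 1/3  <
φ = 0, ψ = 1 ↦ 0  <
φ = 1/3, ψ = 0 ↦ 1  ≥
φ = 1/3, ψ = 1/3 ↦ 2/3  ≥
φ = 1/3, ψ = 2/3 ↦ 1/3  <
φ = 1/3, ψ = 1 ↦ 1/3  <
φ = 2/3, ψ = 0 ↦ 1  ≥
φ = 2/3, ψ = 1/3 ↦ 2/3  ≥
φ = 2/3, ψ = 2/3 ↦ 2/3  ≥
φ = 2/3, ψ = 1 ↦ 2/3  ≥
φ = 1, ψ = 0 ↦ 1  ≥
φ = 1, ψ = 1/3 ↦ 2/3  ≥
φ = 1, ψ = 2/3 ↦ 2/3  ≥
φ = 1, ψ = 1 ↦ 1  ≥
So 12 of the 16 assignments meet the threshold.

12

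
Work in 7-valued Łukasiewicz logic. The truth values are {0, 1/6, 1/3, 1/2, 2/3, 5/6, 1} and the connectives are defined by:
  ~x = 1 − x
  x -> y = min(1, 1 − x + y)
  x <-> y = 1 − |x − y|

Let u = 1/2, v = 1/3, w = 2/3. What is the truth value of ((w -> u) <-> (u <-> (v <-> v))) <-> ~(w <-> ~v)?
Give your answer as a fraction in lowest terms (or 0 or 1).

w -> u = 2/3 -> 1/2 = 5/6
v <-> v = 1/3 <-> 1/3 = 1
u <-> (v <-> v) = 1/2 <-> 1 = 1/2
(w -> u) <-> (u <-> (v <-> v)) = 5/6 <-> 1/2 = 2/3
~v = ~1/3 = 2/3
w <-> ~v = 2/3 <-> 2/3 = 1
~(w <-> ~v) = ~1 = 0
((w -> u) <-> (u <-> (v <-> v))) <-> ~(w <-> ~v) = 2/3 <-> 0 = 1/3

1/3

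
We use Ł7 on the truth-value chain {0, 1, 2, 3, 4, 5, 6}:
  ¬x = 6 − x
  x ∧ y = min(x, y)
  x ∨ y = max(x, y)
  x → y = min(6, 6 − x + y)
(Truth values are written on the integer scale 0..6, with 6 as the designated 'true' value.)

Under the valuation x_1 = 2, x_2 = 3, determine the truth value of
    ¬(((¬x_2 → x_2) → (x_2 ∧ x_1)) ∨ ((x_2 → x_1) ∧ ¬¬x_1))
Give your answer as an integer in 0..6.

¬x_2 = ¬3 = 3
¬x_2 → x_2 = 3 → 3 = 6
x_2 ∧ x_1 = 3 ∧ 2 = 2
(¬x_2 → x_2) → (x_2 ∧ x_1) = 6 → 2 = 2
x_2 → x_1 = 3 → 2 = 5
¬x_1 = ¬2 = 4
¬¬x_1 = ¬4 = 2
(x_2 → x_1) ∧ ¬¬x_1 = 5 ∧ 2 = 2
((¬x_2 → x_2) → (x_2 ∧ x_1)) ∨ ((x_2 → x_1) ∧ ¬¬x_1) = 2 ∨ 2 = 2
¬(((¬x_2 → x_2) → (x_2 ∧ x_1)) ∨ ((x_2 → x_1) ∧ ¬¬x_1)) = ¬2 = 4

4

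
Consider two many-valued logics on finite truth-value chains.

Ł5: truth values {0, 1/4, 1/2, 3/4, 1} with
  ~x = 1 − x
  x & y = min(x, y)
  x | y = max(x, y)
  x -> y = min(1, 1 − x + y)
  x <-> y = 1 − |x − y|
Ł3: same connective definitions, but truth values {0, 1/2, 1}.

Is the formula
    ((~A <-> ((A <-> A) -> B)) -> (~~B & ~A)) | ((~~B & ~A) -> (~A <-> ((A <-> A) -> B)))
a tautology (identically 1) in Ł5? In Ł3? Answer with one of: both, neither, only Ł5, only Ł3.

In Ł5: every assignment gives 1 — tautology.
In Ł3: every assignment gives 1 — tautology.

both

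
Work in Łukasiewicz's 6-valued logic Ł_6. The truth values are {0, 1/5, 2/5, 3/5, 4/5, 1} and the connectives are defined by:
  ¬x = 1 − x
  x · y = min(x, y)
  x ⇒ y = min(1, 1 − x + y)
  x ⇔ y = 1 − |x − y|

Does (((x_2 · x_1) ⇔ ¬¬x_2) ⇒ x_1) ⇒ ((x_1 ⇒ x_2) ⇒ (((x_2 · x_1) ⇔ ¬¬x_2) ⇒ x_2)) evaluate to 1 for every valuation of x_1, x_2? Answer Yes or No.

At x_1 = 2/5, x_2 = 0, for instance:
x_2 · x_1 = 0 · 2/5 = 0
¬x_2 = ¬0 = 1
¬¬x_2 = ¬1 = 0
(x_2 · x_1) ⇔ ¬¬x_2 = 0 ⇔ 0 = 1
((x_2 · x_1) ⇔ ¬¬x_2) ⇒ x_1 = 1 ⇒ 2/5 = 2/5
x_1 ⇒ x_2 = 2/5 ⇒ 0 = 3/5
((x_2 · x_1) ⇔ ¬¬x_2) ⇒ x_2 = 1 ⇒ 0 = 0
(x_1 ⇒ x_2) ⇒ (((x_2 · x_1) ⇔ ¬¬x_2) ⇒ x_2) = 3/5 ⇒ 0 = 2/5
(((x_2 · x_1) ⇔ ¬¬x_2) ⇒ x_1) ⇒ ((x_1 ⇒ x_2) ⇒ (((x_2 · x_1) ⇔ ¬¬x_2) ⇒ x_2)) = 2/5 ⇒ 2/5 = 1
and checking the remaining 35 assignments likewise gives ≥ 1 in every case.

Yes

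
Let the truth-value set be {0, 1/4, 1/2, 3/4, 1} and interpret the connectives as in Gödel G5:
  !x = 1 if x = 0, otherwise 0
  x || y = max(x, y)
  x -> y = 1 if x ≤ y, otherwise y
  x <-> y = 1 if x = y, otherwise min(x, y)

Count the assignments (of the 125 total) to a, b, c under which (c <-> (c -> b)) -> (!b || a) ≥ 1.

value 1: 95 assignments (counts)
value 3/4: 1 assignment
value 1/2: 4 assignments
value 1/4: 9 assignments
value 0: 16 assignments
So 95 of the 125 assignments meet the threshold.

95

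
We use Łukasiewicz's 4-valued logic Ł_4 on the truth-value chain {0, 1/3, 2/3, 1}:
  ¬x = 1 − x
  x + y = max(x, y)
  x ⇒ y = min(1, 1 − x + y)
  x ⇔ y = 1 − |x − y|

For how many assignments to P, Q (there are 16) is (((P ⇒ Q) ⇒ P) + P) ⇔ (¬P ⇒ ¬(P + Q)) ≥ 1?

9

P = 0, Q = 0 ↦ 0  <
P = 0, Q = 1/3 ↦ 1/3  <
P = 0, Q = 2/3 ↦ 2/3  <
P = 0, Q = 1 ↦ 1  ≥
P = 1/3, Q = 0 ↦ 2/3  <
P = 1/3, Q = 1/3 ↦ 1/3  <
P = 1/3, Q = 2/3 ↦ 2/3  <
P = 1/3, Q = 1 ↦ 1  ≥
P = 2/3, Q = 0 ↦ 1  ≥
P = 2/3, Q = 1/3 ↦ 1  ≥
P = 2/3, Q = 2/3 ↦ 2/3  <
P = 2/3, Q = 1 ↦ 1  ≥
P = 1, Q = 0 ↦ 1  ≥
P = 1, Q = 1/3 ↦ 1  ≥
P = 1, Q = 2/3 ↦ 1  ≥
P = 1, Q = 1 ↦ 1  ≥
So 9 of the 16 assignments meet the threshold.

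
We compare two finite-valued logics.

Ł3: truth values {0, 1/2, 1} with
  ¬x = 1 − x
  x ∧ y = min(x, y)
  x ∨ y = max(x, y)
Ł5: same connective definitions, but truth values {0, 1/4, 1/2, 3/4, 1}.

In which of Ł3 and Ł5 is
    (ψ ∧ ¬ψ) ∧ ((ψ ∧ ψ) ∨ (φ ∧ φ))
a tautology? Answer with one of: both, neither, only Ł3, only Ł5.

neither

In Ł3: at φ = 0, ψ = 0 the value is 0 — not a tautology.
In Ł5: at φ = 0, ψ = 0 the value is 0 — not a tautology.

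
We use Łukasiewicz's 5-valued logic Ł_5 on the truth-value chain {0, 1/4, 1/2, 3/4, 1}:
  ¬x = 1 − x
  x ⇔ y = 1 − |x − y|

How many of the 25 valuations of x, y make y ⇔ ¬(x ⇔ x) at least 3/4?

10

value 1: 5 assignments (counts)
value 3/4: 5 assignments (counts)
value 1/2: 5 assignments
value 1/4: 5 assignments
value 0: 5 assignments
So 10 of the 25 assignments meet the threshold.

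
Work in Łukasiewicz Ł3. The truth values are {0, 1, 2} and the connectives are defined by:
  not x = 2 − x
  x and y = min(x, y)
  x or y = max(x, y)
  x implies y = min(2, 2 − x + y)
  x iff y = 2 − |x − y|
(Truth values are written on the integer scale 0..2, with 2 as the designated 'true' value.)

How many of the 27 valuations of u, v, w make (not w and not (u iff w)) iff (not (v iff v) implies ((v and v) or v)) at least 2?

value 2: 3 assignments (counts)
value 1: 9 assignments
value 0: 15 assignments
So 3 of the 27 assignments meet the threshold.

3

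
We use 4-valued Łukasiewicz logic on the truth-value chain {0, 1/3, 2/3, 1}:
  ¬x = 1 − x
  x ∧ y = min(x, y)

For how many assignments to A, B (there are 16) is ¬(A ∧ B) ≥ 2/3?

A = 0, B = 0 ↦ 1  ≥
A = 0, B = 1/3 ↦ 1  ≥
A = 0, B = 2/3 ↦ 1  ≥
A = 0, B = 1 ↦ 1  ≥
A = 1/3, B = 0 ↦ 1  ≥
A = 1/3, B = 1/3 ↦ 2/3  ≥
A = 1/3, B = 2/3 ↦ 2/3  ≥
A = 1/3, B = 1 ↦ 2/3  ≥
A = 2/3, B = 0 ↦ 1  ≥
A = 2/3, B = 1/3 ↦ 2/3  ≥
A = 2/3, B = 2/3 ↦ 1/3  <
A = 2/3, B = 1 ↦ 1/3  <
A = 1, B = 0 ↦ 1  ≥
A = 1, B = 1/3 ↦ 2/3  ≥
A = 1, B = 2/3 ↦ 1/3  <
A = 1, B = 1 ↦ 0  <
So 12 of the 16 assignments meet the threshold.

12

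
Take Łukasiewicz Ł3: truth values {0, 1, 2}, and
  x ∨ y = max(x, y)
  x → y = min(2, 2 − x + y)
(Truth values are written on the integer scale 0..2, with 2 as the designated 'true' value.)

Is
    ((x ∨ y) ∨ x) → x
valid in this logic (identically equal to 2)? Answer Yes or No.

Counterexample: take x = 0, y = 1.
x ∨ y = 0 ∨ 1 = 1
(x ∨ y) ∨ x = 1 ∨ 0 = 1
((x ∨ y) ∨ x) → x = 1 → 0 = 1
This gives 1 ≠ 2.

No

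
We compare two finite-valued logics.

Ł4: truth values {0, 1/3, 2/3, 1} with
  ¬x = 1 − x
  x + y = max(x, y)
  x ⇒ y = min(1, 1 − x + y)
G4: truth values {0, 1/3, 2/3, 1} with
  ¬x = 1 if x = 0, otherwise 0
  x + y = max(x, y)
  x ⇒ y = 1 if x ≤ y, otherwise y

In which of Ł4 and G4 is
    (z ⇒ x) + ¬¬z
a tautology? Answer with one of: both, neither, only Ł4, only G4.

In Ł4: at x = 0, z = 1/3 the value is 2/3 — not a tautology.
In G4: every assignment gives 1 — tautology.

only G4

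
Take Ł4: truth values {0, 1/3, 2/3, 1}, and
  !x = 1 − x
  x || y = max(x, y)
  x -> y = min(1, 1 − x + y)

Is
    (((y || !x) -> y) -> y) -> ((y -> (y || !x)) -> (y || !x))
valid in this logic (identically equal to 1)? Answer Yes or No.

x = 0, y = 0 ↦ 1
x = 0, y = 1/3 ↦ 1
x = 0, y = 2/3 ↦ 1
x = 0, y = 1 ↦ 1
x = 1/3, y = 0 ↦ 1
x = 1/3, y = 1/3 ↦ 1
x = 1/3, y = 2/3 ↦ 1
x = 1/3, y = 1 ↦ 1
x = 2/3, y = 0 ↦ 1
x = 2/3, y = 1/3 ↦ 1
x = 2/3, y = 2/3 ↦ 1
x = 2/3, y = 1 ↦ 1
x = 1, y = 0 ↦ 1
x = 1, y = 1/3 ↦ 1
x = 1, y = 2/3 ↦ 1
x = 1, y = 1 ↦ 1
Every assignment gives a value ≥ 1.

Yes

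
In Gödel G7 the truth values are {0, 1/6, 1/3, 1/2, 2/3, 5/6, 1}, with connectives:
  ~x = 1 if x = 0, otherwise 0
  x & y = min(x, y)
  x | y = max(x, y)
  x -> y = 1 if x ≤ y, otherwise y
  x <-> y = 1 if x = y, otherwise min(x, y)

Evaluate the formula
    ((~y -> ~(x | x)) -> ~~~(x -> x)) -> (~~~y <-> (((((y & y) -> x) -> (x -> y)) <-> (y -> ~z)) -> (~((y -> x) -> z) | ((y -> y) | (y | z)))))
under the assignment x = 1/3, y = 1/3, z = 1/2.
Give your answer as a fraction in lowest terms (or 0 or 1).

1

~y = ~1/3 = 0
x | x = 1/3 | 1/3 = 1/3
~(x | x) = ~1/3 = 0
~y -> ~(x | x) = 0 -> 0 = 1
x -> x = 1/3 -> 1/3 = 1
~(x -> x) = ~1 = 0
~~(x -> x) = ~0 = 1
~~~(x -> x) = ~1 = 0
(~y -> ~(x | x)) -> ~~~(x -> x) = 1 -> 0 = 0
~y = ~1/3 = 0
~~y = ~0 = 1
~~~y = ~1 = 0
y & y = 1/3 & 1/3 = 1/3
(y & y) -> x = 1/3 -> 1/3 = 1
x -> y = 1/3 -> 1/3 = 1
((y & y) -> x) -> (x -> y) = 1 -> 1 = 1
~z = ~1/2 = 0
y -> ~z = 1/3 -> 0 = 0
(((y & y) -> x) -> (x -> y)) <-> (y -> ~z) = 1 <-> 0 = 0
y -> x = 1/3 -> 1/3 = 1
(y -> x) -> z = 1 -> 1/2 = 1/2
~((y -> x) -> z) = ~1/2 = 0
y -> y = 1/3 -> 1/3 = 1
y | z = 1/3 | 1/2 = 1/2
(y -> y) | (y | z) = 1 | 1/2 = 1
~((y -> x) -> z) | ((y -> y) | (y | z)) = 0 | 1 = 1
((((y & y) -> x) -> (x -> y)) <-> (y -> ~z)) -> (~((y -> x) -> z) | ((y -> y) | (y | z))) = 0 -> 1 = 1
~~~y <-> (((((y & y) -> x) -> (x -> y)) <-> (y -> ~z)) -> (~((y -> x) -> z) | ((y -> y) | (y | z)))) = 0 <-> 1 = 0
((~y -> ~(x | x)) -> ~~~(x -> x)) -> (~~~y <-> (((((y & y) -> x) -> (x -> y)) <-> (y -> ~z)) -> (~((y -> x) -> z) | ((y -> y) | (y | z))))) = 0 -> 0 = 1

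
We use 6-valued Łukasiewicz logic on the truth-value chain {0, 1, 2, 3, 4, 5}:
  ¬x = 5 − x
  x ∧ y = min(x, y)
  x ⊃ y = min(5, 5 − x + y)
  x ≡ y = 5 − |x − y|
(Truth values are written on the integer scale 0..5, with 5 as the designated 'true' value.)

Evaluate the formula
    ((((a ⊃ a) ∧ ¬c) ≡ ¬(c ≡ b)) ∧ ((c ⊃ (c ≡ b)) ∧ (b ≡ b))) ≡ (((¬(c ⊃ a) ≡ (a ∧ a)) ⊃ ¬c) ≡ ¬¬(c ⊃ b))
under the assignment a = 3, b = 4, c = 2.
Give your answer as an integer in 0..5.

a ⊃ a = 3 ⊃ 3 = 5
¬c = ¬2 = 3
(a ⊃ a) ∧ ¬c = 5 ∧ 3 = 3
c ≡ b = 2 ≡ 4 = 3
¬(c ≡ b) = ¬3 = 2
((a ⊃ a) ∧ ¬c) ≡ ¬(c ≡ b) = 3 ≡ 2 = 4
c ≡ b = 2 ≡ 4 = 3
c ⊃ (c ≡ b) = 2 ⊃ 3 = 5
b ≡ b = 4 ≡ 4 = 5
(c ⊃ (c ≡ b)) ∧ (b ≡ b) = 5 ∧ 5 = 5
(((a ⊃ a) ∧ ¬c) ≡ ¬(c ≡ b)) ∧ ((c ⊃ (c ≡ b)) ∧ (b ≡ b)) = 4 ∧ 5 = 4
c ⊃ a = 2 ⊃ 3 = 5
¬(c ⊃ a) = ¬5 = 0
a ∧ a = 3 ∧ 3 = 3
¬(c ⊃ a) ≡ (a ∧ a) = 0 ≡ 3 = 2
¬c = ¬2 = 3
(¬(c ⊃ a) ≡ (a ∧ a)) ⊃ ¬c = 2 ⊃ 3 = 5
c ⊃ b = 2 ⊃ 4 = 5
¬(c ⊃ b) = ¬5 = 0
¬¬(c ⊃ b) = ¬0 = 5
((¬(c ⊃ a) ≡ (a ∧ a)) ⊃ ¬c) ≡ ¬¬(c ⊃ b) = 5 ≡ 5 = 5
((((a ⊃ a) ∧ ¬c) ≡ ¬(c ≡ b)) ∧ ((c ⊃ (c ≡ b)) ∧ (b ≡ b))) ≡ (((¬(c ⊃ a) ≡ (a ∧ a)) ⊃ ¬c) ≡ ¬¬(c ⊃ b)) = 4 ≡ 5 = 4

4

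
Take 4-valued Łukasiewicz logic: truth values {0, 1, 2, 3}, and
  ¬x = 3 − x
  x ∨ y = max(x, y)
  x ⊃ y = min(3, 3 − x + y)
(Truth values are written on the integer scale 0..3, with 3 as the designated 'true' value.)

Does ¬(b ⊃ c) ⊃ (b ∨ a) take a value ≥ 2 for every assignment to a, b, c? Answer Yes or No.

At a = 1, b = 2, c = 0, for instance:
b ⊃ c = 2 ⊃ 0 = 1
¬(b ⊃ c) = ¬1 = 2
b ∨ a = 2 ∨ 1 = 2
¬(b ⊃ c) ⊃ (b ∨ a) = 2 ⊃ 2 = 3
and checking the remaining 63 assignments likewise gives ≥ 2 in every case.

Yes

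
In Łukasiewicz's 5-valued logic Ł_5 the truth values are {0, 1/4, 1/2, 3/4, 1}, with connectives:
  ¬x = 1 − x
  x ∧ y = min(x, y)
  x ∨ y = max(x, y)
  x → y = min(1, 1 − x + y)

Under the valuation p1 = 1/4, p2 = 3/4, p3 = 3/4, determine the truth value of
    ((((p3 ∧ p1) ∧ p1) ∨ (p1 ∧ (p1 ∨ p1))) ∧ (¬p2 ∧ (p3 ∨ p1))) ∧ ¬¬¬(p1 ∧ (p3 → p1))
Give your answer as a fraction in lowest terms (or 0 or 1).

1/4

p3 ∧ p1 = 3/4 ∧ 1/4 = 1/4
(p3 ∧ p1) ∧ p1 = 1/4 ∧ 1/4 = 1/4
p1 ∨ p1 = 1/4 ∨ 1/4 = 1/4
p1 ∧ (p1 ∨ p1) = 1/4 ∧ 1/4 = 1/4
((p3 ∧ p1) ∧ p1) ∨ (p1 ∧ (p1 ∨ p1)) = 1/4 ∨ 1/4 = 1/4
¬p2 = ¬3/4 = 1/4
p3 ∨ p1 = 3/4 ∨ 1/4 = 3/4
¬p2 ∧ (p3 ∨ p1) = 1/4 ∧ 3/4 = 1/4
(((p3 ∧ p1) ∧ p1) ∨ (p1 ∧ (p1 ∨ p1))) ∧ (¬p2 ∧ (p3 ∨ p1)) = 1/4 ∧ 1/4 = 1/4
p3 → p1 = 3/4 → 1/4 = 1/2
p1 ∧ (p3 → p1) = 1/4 ∧ 1/2 = 1/4
¬(p1 ∧ (p3 → p1)) = ¬1/4 = 3/4
¬¬(p1 ∧ (p3 → p1)) = ¬3/4 = 1/4
¬¬¬(p1 ∧ (p3 → p1)) = ¬1/4 = 3/4
((((p3 ∧ p1) ∧ p1) ∨ (p1 ∧ (p1 ∨ p1))) ∧ (¬p2 ∧ (p3 ∨ p1))) ∧ ¬¬¬(p1 ∧ (p3 → p1)) = 1/4 ∧ 3/4 = 1/4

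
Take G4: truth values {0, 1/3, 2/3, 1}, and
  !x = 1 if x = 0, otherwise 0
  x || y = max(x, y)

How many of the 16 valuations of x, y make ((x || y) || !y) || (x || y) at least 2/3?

x = 0, y = 0 ↦ 1  ≥
x = 0, y = 1/3 ↦ 1/3  <
x = 0, y = 2/3 ↦ 2/3  ≥
x = 0, y = 1 ↦ 1  ≥
x = 1/3, y = 0 ↦ 1  ≥
x = 1/3, y = 1/3 ↦ 1/3  <
x = 1/3, y = 2/3 ↦ 2/3  ≥
x = 1/3, y = 1 ↦ 1  ≥
x = 2/3, y = 0 ↦ 1  ≥
x = 2/3, y = 1/3 ↦ 2/3  ≥
x = 2/3, y = 2/3 ↦ 2/3  ≥
x = 2/3, y = 1 ↦ 1  ≥
x = 1, y = 0 ↦ 1  ≥
x = 1, y = 1/3 ↦ 1  ≥
x = 1, y = 2/3 ↦ 1  ≥
x = 1, y = 1 ↦ 1  ≥
So 14 of the 16 assignments meet the threshold.

14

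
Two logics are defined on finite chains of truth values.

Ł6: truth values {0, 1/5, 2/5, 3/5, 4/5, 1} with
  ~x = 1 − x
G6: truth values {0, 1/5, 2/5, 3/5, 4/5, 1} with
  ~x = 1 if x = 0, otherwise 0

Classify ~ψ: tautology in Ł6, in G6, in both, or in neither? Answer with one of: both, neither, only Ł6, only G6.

neither

In Ł6: at ψ = 1/5 the value is 4/5 — not a tautology.
In G6: at ψ = 1/5 the value is 0 — not a tautology.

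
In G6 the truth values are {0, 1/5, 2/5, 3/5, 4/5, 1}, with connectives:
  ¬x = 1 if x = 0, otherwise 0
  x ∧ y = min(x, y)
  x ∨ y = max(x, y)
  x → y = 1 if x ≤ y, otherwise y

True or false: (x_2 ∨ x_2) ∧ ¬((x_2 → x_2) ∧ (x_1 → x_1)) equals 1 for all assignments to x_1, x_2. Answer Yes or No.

No

Counterexample: take x_1 = 0, x_2 = 0.
x_2 ∨ x_2 = 0 ∨ 0 = 0
x_2 → x_2 = 0 → 0 = 1
x_1 → x_1 = 0 → 0 = 1
(x_2 → x_2) ∧ (x_1 → x_1) = 1 ∧ 1 = 1
¬((x_2 → x_2) ∧ (x_1 → x_1)) = ¬1 = 0
(x_2 ∨ x_2) ∧ ¬((x_2 → x_2) ∧ (x_1 → x_1)) = 0 ∧ 0 = 0
This gives 0 ≠ 1.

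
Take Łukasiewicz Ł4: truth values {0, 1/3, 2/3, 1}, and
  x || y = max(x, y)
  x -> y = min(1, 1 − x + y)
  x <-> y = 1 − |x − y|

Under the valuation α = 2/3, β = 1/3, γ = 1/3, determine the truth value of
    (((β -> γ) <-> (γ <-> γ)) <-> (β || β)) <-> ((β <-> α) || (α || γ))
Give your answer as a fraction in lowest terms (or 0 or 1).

2/3

β -> γ = 1/3 -> 1/3 = 1
γ <-> γ = 1/3 <-> 1/3 = 1
(β -> γ) <-> (γ <-> γ) = 1 <-> 1 = 1
β || β = 1/3 || 1/3 = 1/3
((β -> γ) <-> (γ <-> γ)) <-> (β || β) = 1 <-> 1/3 = 1/3
β <-> α = 1/3 <-> 2/3 = 2/3
α || γ = 2/3 || 1/3 = 2/3
(β <-> α) || (α || γ) = 2/3 || 2/3 = 2/3
(((β -> γ) <-> (γ <-> γ)) <-> (β || β)) <-> ((β <-> α) || (α || γ)) = 1/3 <-> 2/3 = 2/3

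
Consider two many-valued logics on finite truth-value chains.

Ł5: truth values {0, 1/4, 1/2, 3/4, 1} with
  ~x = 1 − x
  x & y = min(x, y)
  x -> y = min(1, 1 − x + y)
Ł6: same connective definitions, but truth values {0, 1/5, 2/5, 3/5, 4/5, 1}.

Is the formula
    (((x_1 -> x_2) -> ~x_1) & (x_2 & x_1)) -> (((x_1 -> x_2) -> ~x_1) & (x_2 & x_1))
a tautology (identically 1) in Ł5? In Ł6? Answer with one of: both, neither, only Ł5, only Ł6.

both

In Ł5: every assignment gives 1 — tautology.
In Ł6: every assignment gives 1 — tautology.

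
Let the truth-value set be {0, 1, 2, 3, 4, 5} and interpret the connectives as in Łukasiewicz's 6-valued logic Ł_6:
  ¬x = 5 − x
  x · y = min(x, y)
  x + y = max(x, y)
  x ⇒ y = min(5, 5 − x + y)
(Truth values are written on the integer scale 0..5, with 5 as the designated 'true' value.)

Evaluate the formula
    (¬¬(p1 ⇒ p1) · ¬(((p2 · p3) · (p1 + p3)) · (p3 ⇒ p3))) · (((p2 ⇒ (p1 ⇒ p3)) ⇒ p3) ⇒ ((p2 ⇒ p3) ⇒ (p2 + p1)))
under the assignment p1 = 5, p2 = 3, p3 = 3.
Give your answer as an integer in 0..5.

2

p1 ⇒ p1 = 5 ⇒ 5 = 5
¬(p1 ⇒ p1) = ¬5 = 0
¬¬(p1 ⇒ p1) = ¬0 = 5
p2 · p3 = 3 · 3 = 3
p1 + p3 = 5 + 3 = 5
(p2 · p3) · (p1 + p3) = 3 · 5 = 3
p3 ⇒ p3 = 3 ⇒ 3 = 5
((p2 · p3) · (p1 + p3)) · (p3 ⇒ p3) = 3 · 5 = 3
¬(((p2 · p3) · (p1 + p3)) · (p3 ⇒ p3)) = ¬3 = 2
¬¬(p1 ⇒ p1) · ¬(((p2 · p3) · (p1 + p3)) · (p3 ⇒ p3)) = 5 · 2 = 2
p1 ⇒ p3 = 5 ⇒ 3 = 3
p2 ⇒ (p1 ⇒ p3) = 3 ⇒ 3 = 5
(p2 ⇒ (p1 ⇒ p3)) ⇒ p3 = 5 ⇒ 3 = 3
p2 ⇒ p3 = 3 ⇒ 3 = 5
p2 + p1 = 3 + 5 = 5
(p2 ⇒ p3) ⇒ (p2 + p1) = 5 ⇒ 5 = 5
((p2 ⇒ (p1 ⇒ p3)) ⇒ p3) ⇒ ((p2 ⇒ p3) ⇒ (p2 + p1)) = 3 ⇒ 5 = 5
(¬¬(p1 ⇒ p1) · ¬(((p2 · p3) · (p1 + p3)) · (p3 ⇒ p3))) · (((p2 ⇒ (p1 ⇒ p3)) ⇒ p3) ⇒ ((p2 ⇒ p3) ⇒ (p2 + p1))) = 2 · 5 = 2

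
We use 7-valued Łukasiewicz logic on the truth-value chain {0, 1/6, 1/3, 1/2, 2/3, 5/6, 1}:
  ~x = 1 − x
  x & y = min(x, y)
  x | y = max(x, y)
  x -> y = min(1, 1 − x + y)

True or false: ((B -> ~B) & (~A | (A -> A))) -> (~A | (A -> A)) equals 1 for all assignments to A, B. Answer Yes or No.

Yes

At A = 1/6, B = 1/6, for instance:
~B = ~1/6 = 5/6
B -> ~B = 1/6 -> 5/6 = 1
~A = ~1/6 = 5/6
A -> A = 1/6 -> 1/6 = 1
~A | (A -> A) = 5/6 | 1 = 1
(B -> ~B) & (~A | (A -> A)) = 1 & 1 = 1
((B -> ~B) & (~A | (A -> A))) -> (~A | (A -> A)) = 1 -> 1 = 1
and checking the remaining 48 assignments likewise gives ≥ 1 in every case.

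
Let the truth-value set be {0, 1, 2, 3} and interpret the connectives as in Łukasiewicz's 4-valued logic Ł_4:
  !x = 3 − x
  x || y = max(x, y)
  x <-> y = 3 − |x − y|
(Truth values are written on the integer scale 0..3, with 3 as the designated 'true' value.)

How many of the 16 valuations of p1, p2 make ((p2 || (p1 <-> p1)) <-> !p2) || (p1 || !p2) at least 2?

p1 = 0, p2 = 0 ↦ 3  ≥
p1 = 0, p2 = 1 ↦ 2  ≥
p1 = 0, p2 = 2 ↦ 1  <
p1 = 0, p2 = 3 ↦ 0  <
p1 = 1, p2 = 0 ↦ 3  ≥
p1 = 1, p2 = 1 ↦ 2  ≥
p1 = 1, p2 = 2 ↦ 1  <
p1 = 1, p2 = 3 ↦ 1  <
p1 = 2, p2 = 0 ↦ 3  ≥
p1 = 2, p2 = 1 ↦ 2  ≥
p1 = 2, p2 = 2 ↦ 2  ≥
p1 = 2, p2 = 3 ↦ 2  ≥
p1 = 3, p2 = 0 ↦ 3  ≥
p1 = 3, p2 = 1 ↦ 3  ≥
p1 = 3, p2 = 2 ↦ 3  ≥
p1 = 3, p2 = 3 ↦ 3  ≥
So 12 of the 16 assignments meet the threshold.

12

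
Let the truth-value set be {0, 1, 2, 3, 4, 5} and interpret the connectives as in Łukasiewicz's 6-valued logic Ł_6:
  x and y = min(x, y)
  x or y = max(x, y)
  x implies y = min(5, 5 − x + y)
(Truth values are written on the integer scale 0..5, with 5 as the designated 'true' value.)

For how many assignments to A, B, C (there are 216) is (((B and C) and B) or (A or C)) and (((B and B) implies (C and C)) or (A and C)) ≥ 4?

100

value 5: 51 assignments (counts)
value 4: 49 assignments (counts)
value 3: 44 assignments
value 2: 36 assignments
value 1: 25 assignments
value 0: 11 assignments
So 100 of the 216 assignments meet the threshold.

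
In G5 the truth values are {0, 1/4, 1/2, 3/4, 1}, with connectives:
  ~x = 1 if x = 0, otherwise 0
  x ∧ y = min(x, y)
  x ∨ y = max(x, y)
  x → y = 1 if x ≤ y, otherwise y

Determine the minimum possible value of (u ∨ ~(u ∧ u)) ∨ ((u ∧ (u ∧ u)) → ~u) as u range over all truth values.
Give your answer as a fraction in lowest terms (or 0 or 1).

Take u = 1/4:
u ∧ u = 1/4 ∧ 1/4 = 1/4
~(u ∧ u) = ~1/4 = 0
u ∨ ~(u ∧ u) = 1/4 ∨ 0 = 1/4
u ∧ u = 1/4 ∧ 1/4 = 1/4
u ∧ (u ∧ u) = 1/4 ∧ 1/4 = 1/4
~u = ~1/4 = 0
(u ∧ (u ∧ u)) → ~u = 1/4 → 0 = 0
(u ∨ ~(u ∧ u)) ∨ ((u ∧ (u ∧ u)) → ~u) = 1/4 ∨ 0 = 1/4
No assignment yields a value below 1/4, so this is the minimum.

1/4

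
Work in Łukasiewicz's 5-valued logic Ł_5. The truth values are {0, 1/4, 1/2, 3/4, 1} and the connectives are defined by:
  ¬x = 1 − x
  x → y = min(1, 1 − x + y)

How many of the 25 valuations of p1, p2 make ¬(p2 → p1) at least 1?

1

value 1: 1 assignment (counts)
value 3/4: 2 assignments
value 1/2: 3 assignments
value 1/4: 4 assignments
value 0: 15 assignments
So 1 of the 25 assignments meets the threshold.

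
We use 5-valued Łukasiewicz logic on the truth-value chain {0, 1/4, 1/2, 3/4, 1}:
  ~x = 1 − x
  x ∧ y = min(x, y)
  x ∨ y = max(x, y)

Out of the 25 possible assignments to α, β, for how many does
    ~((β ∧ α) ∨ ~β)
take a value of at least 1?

1

value 1: 1 assignment (counts)
value 3/4: 3 assignments
value 1/2: 7 assignments
value 1/4: 8 assignments
value 0: 6 assignments
So 1 of the 25 assignments meets the threshold.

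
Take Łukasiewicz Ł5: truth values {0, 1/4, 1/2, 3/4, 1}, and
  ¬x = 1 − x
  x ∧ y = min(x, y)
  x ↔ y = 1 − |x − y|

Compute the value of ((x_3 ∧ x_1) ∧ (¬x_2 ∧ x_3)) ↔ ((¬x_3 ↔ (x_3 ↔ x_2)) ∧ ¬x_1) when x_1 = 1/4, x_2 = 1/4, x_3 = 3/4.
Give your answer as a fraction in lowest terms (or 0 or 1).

1/2

x_3 ∧ x_1 = 3/4 ∧ 1/4 = 1/4
¬x_2 = ¬1/4 = 3/4
¬x_2 ∧ x_3 = 3/4 ∧ 3/4 = 3/4
(x_3 ∧ x_1) ∧ (¬x_2 ∧ x_3) = 1/4 ∧ 3/4 = 1/4
¬x_3 = ¬3/4 = 1/4
x_3 ↔ x_2 = 3/4 ↔ 1/4 = 1/2
¬x_3 ↔ (x_3 ↔ x_2) = 1/4 ↔ 1/2 = 3/4
¬x_1 = ¬1/4 = 3/4
(¬x_3 ↔ (x_3 ↔ x_2)) ∧ ¬x_1 = 3/4 ∧ 3/4 = 3/4
((x_3 ∧ x_1) ∧ (¬x_2 ∧ x_3)) ↔ ((¬x_3 ↔ (x_3 ↔ x_2)) ∧ ¬x_1) = 1/4 ↔ 3/4 = 1/2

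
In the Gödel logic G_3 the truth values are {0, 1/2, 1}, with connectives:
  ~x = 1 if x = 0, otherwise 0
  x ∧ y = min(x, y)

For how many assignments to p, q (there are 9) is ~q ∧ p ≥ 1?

p = 0, q = 0 ↦ 0  <
p = 0, q = 1/2 ↦ 0  <
p = 0, q = 1 ↦ 0  <
p = 1/2, q = 0 ↦ 1/2  <
p = 1/2, q = 1/2 ↦ 0  <
p = 1/2, q = 1 ↦ 0  <
p = 1, q = 0 ↦ 1  ≥
p = 1, q = 1/2 ↦ 0  <
p = 1, q = 1 ↦ 0  <
So 1 of the 9 assignments meets the threshold.

1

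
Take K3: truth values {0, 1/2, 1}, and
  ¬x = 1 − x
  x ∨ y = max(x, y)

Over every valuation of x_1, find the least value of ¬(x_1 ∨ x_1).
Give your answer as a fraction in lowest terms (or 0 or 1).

0

Take x_1 = 1:
x_1 ∨ x_1 = 1 ∨ 1 = 1
¬(x_1 ∨ x_1) = ¬1 = 0
No assignment yields a value below 0, so this is the minimum.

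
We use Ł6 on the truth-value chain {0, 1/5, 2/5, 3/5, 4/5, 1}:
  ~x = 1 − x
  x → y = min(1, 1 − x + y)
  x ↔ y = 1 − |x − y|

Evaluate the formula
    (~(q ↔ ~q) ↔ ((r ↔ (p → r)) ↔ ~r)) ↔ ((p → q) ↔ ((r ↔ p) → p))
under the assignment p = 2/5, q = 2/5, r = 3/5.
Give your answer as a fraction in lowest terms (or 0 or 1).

~q = ~2/5 = 3/5
q ↔ ~q = 2/5 ↔ 3/5 = 4/5
~(q ↔ ~q) = ~4/5 = 1/5
p → r = 2/5 → 3/5 = 1
r ↔ (p → r) = 3/5 ↔ 1 = 3/5
~r = ~3/5 = 2/5
(r ↔ (p → r)) ↔ ~r = 3/5 ↔ 2/5 = 4/5
~(q ↔ ~q) ↔ ((r ↔ (p → r)) ↔ ~r) = 1/5 ↔ 4/5 = 2/5
p → q = 2/5 → 2/5 = 1
r ↔ p = 3/5 ↔ 2/5 = 4/5
(r ↔ p) → p = 4/5 → 2/5 = 3/5
(p → q) ↔ ((r ↔ p) → p) = 1 ↔ 3/5 = 3/5
(~(q ↔ ~q) ↔ ((r ↔ (p → r)) ↔ ~r)) ↔ ((p → q) ↔ ((r ↔ p) → p)) = 2/5 ↔ 3/5 = 4/5

4/5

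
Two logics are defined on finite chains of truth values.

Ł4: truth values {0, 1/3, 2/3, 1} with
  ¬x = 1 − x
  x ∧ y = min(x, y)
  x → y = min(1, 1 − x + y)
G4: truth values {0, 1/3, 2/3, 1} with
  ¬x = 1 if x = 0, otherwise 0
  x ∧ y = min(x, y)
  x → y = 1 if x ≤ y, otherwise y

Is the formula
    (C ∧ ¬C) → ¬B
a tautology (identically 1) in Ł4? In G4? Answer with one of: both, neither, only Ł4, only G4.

In Ł4: at B = 1, C = 1/3 the value is 2/3 — not a tautology.
In G4: every assignment gives 1 — tautology.

only G4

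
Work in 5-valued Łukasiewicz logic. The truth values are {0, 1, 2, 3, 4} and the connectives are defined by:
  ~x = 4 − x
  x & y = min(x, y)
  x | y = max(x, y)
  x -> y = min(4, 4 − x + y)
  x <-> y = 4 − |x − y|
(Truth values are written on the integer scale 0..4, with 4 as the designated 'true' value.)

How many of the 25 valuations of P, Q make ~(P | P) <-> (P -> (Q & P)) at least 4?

value 4: 9 assignments (counts)
value 3: 7 assignments
value 2: 5 assignments
value 1: 3 assignments
value 0: 1 assignment
So 9 of the 25 assignments meet the threshold.

9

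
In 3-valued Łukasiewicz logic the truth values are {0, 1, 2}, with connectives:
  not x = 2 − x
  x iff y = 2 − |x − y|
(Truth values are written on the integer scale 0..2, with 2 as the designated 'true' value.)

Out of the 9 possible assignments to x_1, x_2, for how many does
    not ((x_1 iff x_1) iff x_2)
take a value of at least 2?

x_1 = 0, x_2 = 0 ↦ 2  ≥
x_1 = 0, x_2 = 1 ↦ 1  <
x_1 = 0, x_2 = 2 ↦ 0  <
x_1 = 1, x_2 = 0 ↦ 2  ≥
x_1 = 1, x_2 = 1 ↦ 1  <
x_1 = 1, x_2 = 2 ↦ 0  <
x_1 = 2, x_2 = 0 ↦ 2  ≥
x_1 = 2, x_2 = 1 ↦ 1  <
x_1 = 2, x_2 = 2 ↦ 0  <
So 3 of the 9 assignments meet the threshold.

3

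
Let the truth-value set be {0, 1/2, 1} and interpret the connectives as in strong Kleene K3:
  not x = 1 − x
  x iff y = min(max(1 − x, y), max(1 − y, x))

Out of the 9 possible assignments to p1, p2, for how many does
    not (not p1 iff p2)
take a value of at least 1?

2

p1 = 0, p2 = 0 ↦ 1  ≥
p1 = 0, p2 = 1/2 ↦ 1/2  <
p1 = 0, p2 = 1 ↦ 0  <
p1 = 1/2, p2 = 0 ↦ 1/2  <
p1 = 1/2, p2 = 1/2 ↦ 1/2  <
p1 = 1/2, p2 = 1 ↦ 1/2  <
p1 = 1, p2 = 0 ↦ 0  <
p1 = 1, p2 = 1/2 ↦ 1/2  <
p1 = 1, p2 = 1 ↦ 1  ≥
So 2 of the 9 assignments meet the threshold.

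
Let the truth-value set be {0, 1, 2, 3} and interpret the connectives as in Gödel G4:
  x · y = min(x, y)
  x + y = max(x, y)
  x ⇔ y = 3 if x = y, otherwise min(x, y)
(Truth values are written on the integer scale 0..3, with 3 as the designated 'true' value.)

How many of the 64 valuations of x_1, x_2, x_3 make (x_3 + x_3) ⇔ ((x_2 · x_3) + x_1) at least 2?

value 3: 26 assignments (counts)
value 2: 9 assignments (counts)
value 1: 14 assignments
value 0: 15 assignments
So 35 of the 64 assignments meet the threshold.

35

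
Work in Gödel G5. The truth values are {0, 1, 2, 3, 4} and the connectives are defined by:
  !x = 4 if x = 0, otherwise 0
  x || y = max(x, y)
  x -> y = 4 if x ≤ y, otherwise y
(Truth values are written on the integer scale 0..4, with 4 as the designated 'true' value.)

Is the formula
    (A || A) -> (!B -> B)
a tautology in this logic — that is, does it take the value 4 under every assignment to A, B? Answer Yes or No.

No

Counterexample: take A = 1, B = 0.
A || A = 1 || 1 = 1
!B = !0 = 4
!B -> B = 4 -> 0 = 0
(A || A) -> (!B -> B) = 1 -> 0 = 0
This gives 0 ≠ 4.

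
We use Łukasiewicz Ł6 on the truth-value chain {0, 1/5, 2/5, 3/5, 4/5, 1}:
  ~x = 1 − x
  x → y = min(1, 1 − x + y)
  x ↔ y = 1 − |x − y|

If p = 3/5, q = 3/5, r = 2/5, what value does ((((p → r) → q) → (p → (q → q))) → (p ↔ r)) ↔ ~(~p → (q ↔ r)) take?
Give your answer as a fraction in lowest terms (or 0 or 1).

1/5

p → r = 3/5 → 2/5 = 4/5
(p → r) → q = 4/5 → 3/5 = 4/5
q → q = 3/5 → 3/5 = 1
p → (q → q) = 3/5 → 1 = 1
((p → r) → q) → (p → (q → q)) = 4/5 → 1 = 1
p ↔ r = 3/5 ↔ 2/5 = 4/5
(((p → r) → q) → (p → (q → q))) → (p ↔ r) = 1 → 4/5 = 4/5
~p = ~3/5 = 2/5
q ↔ r = 3/5 ↔ 2/5 = 4/5
~p → (q ↔ r) = 2/5 → 4/5 = 1
~(~p → (q ↔ r)) = ~1 = 0
((((p → r) → q) → (p → (q → q))) → (p ↔ r)) ↔ ~(~p → (q ↔ r)) = 4/5 ↔ 0 = 1/5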